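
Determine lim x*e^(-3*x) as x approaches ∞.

0

Write as x^1/e^{3x}, an ∞/∞ form.
Exponential growth dominates any polynomial, so repeated L'Hôpital (or the standard result) gives 0.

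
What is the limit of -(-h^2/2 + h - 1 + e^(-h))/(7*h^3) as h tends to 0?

1/42

Direct substitution gives 0/0.
Apply L'Hôpital: lim (-h + 1 - e^(-h))/(-21*h^2), still 0/0.
Apply L'Hôpital: lim (-1 + e^(-h))/(-42*h), still 0/0.
After 3 applications of L'Hôpital's rule the quotient is (-e^(-h))/(-42); substituting h = 0 gives 1/42.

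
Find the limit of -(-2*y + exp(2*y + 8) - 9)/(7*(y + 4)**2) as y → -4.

-2/7

Direct substitution gives 0/0.
Apply L'Hôpital: lim (2*e^(2*y + 8) - 2)/(-14*y - 56), still 0/0.
After 2 applications of L'Hôpital's rule the quotient is (4*e^(2*y + 8))/(-14); substituting y = -4 gives -2/7.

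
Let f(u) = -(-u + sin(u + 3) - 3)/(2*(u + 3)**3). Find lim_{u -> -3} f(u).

Direct substitution gives 0/0.
Apply L'Hôpital: lim (cos(u + 3) - 1)/(-6*(u + 3)^2), still 0/0.
Apply L'Hôpital: lim (-sin(u + 3))/(-12*u - 36), still 0/0.
After 3 applications of L'Hôpital's rule the quotient is (-cos(u + 3))/(-12); substituting u = -3 gives 1/12.

1/12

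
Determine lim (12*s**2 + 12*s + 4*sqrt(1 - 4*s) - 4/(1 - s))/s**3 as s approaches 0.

-20

Substitution gives 0/0; apply L'Hôpital's rule 3 times.
After differentiating numerator and denominator 3 times the quotient is (-24/(s - 1)^4 - 96/(1 - 4*s)^(5/2))/(6); at s = 0 this is -20.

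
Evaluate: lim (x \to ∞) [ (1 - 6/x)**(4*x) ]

Let L be the limit and take ln: ln L = lim (4x)·ln(1 - 6/x) = lim (4x)·(-6/x + O(1/x²)) = -24.
Hence L = e^(-24).

e^(-24)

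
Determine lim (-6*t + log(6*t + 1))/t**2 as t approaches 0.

-18

Direct substitution gives 0/0.
Apply L'Hôpital: lim (-6 + 6/(6*t + 1))/(2*t), still 0/0.
After 2 applications of L'Hôpital's rule the quotient is (-36/(6*t + 1)^2)/(2); substituting t = 0 gives -18.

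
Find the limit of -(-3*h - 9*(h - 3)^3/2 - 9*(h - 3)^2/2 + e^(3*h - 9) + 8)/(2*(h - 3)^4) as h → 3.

Direct substitution gives 0/0.
Apply L'Hôpital: lim (-9*h - 27*(h - 3)^2/2 + 3*e^(3*h - 9) + 24)/(-8*(h - 3)^3), still 0/0.
Apply L'Hôpital: lim (-27*h + 9*e^(3*h - 9) + 72)/(-24*(h - 3)^2), still 0/0.
Apply L'Hôpital: lim (27*e^(3*h - 9) - 27)/(144 - 48*h), still 0/0.
After 4 applications of L'Hôpital's rule the quotient is (81*e^(3*h - 9))/(-48); substituting h = 3 gives -27/16.

-27/16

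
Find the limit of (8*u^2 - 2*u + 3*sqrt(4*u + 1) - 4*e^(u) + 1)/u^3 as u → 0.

Substitution gives 0/0; apply L'Hôpital's rule 3 times.
After differentiating numerator and denominator 3 times the quotient is (-4*e^(u) + 72/(4*u + 1)^(5/2))/(6); at u = 0 this is 34/3.

34/3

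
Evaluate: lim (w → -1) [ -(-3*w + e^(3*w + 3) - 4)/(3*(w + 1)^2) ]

-3/2

Direct substitution gives 0/0.
Apply L'Hôpital: lim (3*e^(3*w + 3) - 3)/(-6*w - 6), still 0/0.
After 2 applications of L'Hôpital's rule the quotient is (9*e^(3*w + 3))/(-6); substituting w = -1 gives -3/2.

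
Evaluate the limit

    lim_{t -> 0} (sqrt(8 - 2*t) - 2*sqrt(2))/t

-√(2)/4

A 0/0 form; rationalise with √(8 - 2t) + √8. This collapses the numerator to -2t, leaving -2/(√(8 - 2t) + √8) → -2/(2√8) = -√(2)/4.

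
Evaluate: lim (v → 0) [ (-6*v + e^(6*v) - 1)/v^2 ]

18

Direct substitution gives 0/0.
Apply L'Hôpital: lim (6*e^(6*v) - 6)/(2*v), still 0/0.
After 2 applications of L'Hôpital's rule the quotient is (36*e^(6*v))/(2); substituting v = 0 gives 18.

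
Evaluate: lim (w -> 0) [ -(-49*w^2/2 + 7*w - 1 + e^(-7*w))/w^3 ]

343/6

Direct substitution gives 0/0.
Apply L'Hôpital: lim (-49*w + 7 - 7*e^(-7*w))/(-3*w^2), still 0/0.
Apply L'Hôpital: lim (-49 + 49*e^(-7*w))/(-6*w), still 0/0.
After 3 applications of L'Hôpital's rule the quotient is (-343*e^(-7*w))/(-6); substituting w = 0 gives 343/6.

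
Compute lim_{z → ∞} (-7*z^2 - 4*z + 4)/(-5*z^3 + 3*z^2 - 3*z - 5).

The denominator has degree 3 and the numerator degree 2. Dividing numerator and denominator by z^3 sends every term to 0 except the leading denominator term, so the limit is 0.

0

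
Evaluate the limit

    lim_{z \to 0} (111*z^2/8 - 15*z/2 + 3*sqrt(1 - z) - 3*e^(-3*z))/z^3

213/16

Substitution gives 0/0 (the numerator vanishes to order 3).
Expand each term to order z^3: the coefficient of z^3 in 3·√(1 - z) is -3/16 and in -3·e^(-3z) is 27/2.
Lower-order terms cancel with the polynomial part, so the numerator is (213/16)·z^3 + o(z^3), and the limit is (213/16)/(1) = 213/16.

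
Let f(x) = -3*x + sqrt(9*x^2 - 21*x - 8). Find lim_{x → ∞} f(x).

This has the form ∞ − ∞. Multiply and divide by the conjugate √(9*x^2 - 21*x - 8) + 3x.
That gives (-21x - 8) / (√(9*x^2 - 21*x - 8) + 3x).
Divide numerator and denominator by x: the limit is -21/(2·3) = -7/2.

-7/2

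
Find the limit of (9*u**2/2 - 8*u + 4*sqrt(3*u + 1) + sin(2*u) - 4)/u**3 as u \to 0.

Substitution gives 0/0 (the numerator vanishes to order 3).
Expand each term to order u^3: the coefficient of u^3 in 4·√(1 + 3u) is 27/4 and in sin(2u) is -4/3.
Lower-order terms cancel with the polynomial part, so the numerator is (65/12)·u^3 + o(u^3), and the limit is (65/12)/(1) = 65/12.

65/12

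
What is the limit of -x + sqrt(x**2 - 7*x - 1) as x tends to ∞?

-7/2

This has the form ∞ − ∞. Multiply and divide by the conjugate √(x^2 - 7*x - 1) + x.
That gives (-7x - 1) / (√(x^2 - 7*x - 1) + x).
Divide numerator and denominator by x: the limit is -7/(2·1) = -7/2.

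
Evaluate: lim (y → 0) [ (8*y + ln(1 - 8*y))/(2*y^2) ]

Direct substitution gives 0/0.
Apply L'Hôpital: lim (8 - 8/(1 - 8*y))/(4*y), still 0/0.
After 2 applications of L'Hôpital's rule the quotient is (-64/(1 - 8*y)^2)/(4); substituting y = 0 gives -16.

-16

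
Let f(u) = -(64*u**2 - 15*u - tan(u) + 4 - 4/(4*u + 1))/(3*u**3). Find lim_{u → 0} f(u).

-767/9

Substitution gives 0/0; apply L'Hôpital's rule 3 times.
After differentiating numerator and denominator 3 times the quotient is (4/cos(u)^2 - 6/cos(u)^4 + 1536/(4*u + 1)^4)/(-18); at u = 0 this is -767/9.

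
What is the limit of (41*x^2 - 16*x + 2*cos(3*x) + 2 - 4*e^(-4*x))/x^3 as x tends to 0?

128/3

Substitution gives 0/0; apply L'Hôpital's rule 3 times.
After differentiating numerator and denominator 3 times the quotient is (54*sin(3*x) + 256*e^(-4*x))/(6); at x = 0 this is 128/3.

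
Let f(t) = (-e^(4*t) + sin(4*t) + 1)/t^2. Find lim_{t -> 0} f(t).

Substitution gives 0/0 (the numerator vanishes to order 2).
Expand each term to order t^2: the coefficient of t^2 in −e^(4t) is -8 and in sin(4t) is 0.
Lower-order terms cancel with the polynomial part, so the numerator is (-8)·t^2 + o(t^2), and the limit is (-8)/(1) = -8.

-8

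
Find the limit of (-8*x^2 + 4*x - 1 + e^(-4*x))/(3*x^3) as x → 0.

Direct substitution gives 0/0.
Apply L'Hôpital: lim (-16*x + 4 - 4*e^(-4*x))/(9*x^2), still 0/0.
Apply L'Hôpital: lim (-16 + 16*e^(-4*x))/(18*x), still 0/0.
After 3 applications of L'Hôpital's rule the quotient is (-64*e^(-4*x))/(18); substituting x = 0 gives -32/9.

-32/9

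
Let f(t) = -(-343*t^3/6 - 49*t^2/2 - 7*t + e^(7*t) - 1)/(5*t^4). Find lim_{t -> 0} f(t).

-2401/120

Direct substitution gives 0/0.
Apply L'Hôpital: lim (-343*t^2/2 - 49*t + 7*e^(7*t) - 7)/(-20*t^3), still 0/0.
Apply L'Hôpital: lim (-343*t + 49*e^(7*t) - 49)/(-60*t^2), still 0/0.
Apply L'Hôpital: lim (343*e^(7*t) - 343)/(-120*t), still 0/0.
After 4 applications of L'Hôpital's rule the quotient is (2401*e^(7*t))/(-120); substituting t = 0 gives -2401/120.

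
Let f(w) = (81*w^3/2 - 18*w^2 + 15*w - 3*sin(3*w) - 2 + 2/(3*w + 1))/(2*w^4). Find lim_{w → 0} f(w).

Substitution gives 0/0 (the numerator vanishes to order 4).
Expand each term to order w^4: the coefficient of w^4 in -3·sin(3w) is 0 and in 2·1/(1 + 3w) is 162.
Lower-order terms cancel with the polynomial part, so the numerator is (162)·w^4 + o(w^4), and the limit is (162)/(2) = 81.

81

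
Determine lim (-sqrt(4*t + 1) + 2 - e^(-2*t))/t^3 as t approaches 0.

Substitution gives 0/0 (the numerator vanishes to order 3).
Expand each term to order t^3: the coefficient of t^3 in −√(1 + 4t) is -4 and in −e^(-2t) is 4/3.
Lower-order terms cancel with the polynomial part, so the numerator is (-8/3)·t^3 + o(t^3), and the limit is (-8/3)/(1) = -8/3.

-8/3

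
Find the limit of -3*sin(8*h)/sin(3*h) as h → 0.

-8

Substitution gives 0/0.
Divide numerator and denominator by h: sin(8h)/h → 8 and sin(3h)/h → 3, so the limit is -3·8/3 = -8.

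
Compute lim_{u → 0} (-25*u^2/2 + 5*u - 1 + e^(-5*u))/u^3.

-125/6

Direct substitution gives 0/0.
Apply L'Hôpital: lim (-25*u + 5 - 5*e^(-5*u))/(3*u^2), still 0/0.
Apply L'Hôpital: lim (-25 + 25*e^(-5*u))/(6*u), still 0/0.
After 3 applications of L'Hôpital's rule the quotient is (-125*e^(-5*u))/(6); substituting u = 0 gives -125/6.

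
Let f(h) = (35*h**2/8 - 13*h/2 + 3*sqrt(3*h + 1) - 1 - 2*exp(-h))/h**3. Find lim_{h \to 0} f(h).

Substitution gives 0/0; apply L'Hôpital's rule 3 times.
After differentiating numerator and denominator 3 times the quotient is (2*e^(-h) + 243/(8*(3*h + 1)^(5/2)))/(6); at h = 0 this is 259/48.

259/48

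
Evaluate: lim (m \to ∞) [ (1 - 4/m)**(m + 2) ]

The base → 1 and the exponent → ∞: a 1^∞ form.
Take logarithms: (m + 2)·ln(1 - 4/m). Since ln(1+u) ~ u for small u, this behaves like (m)·(-4/m) → -4.
So the limit is e^(-4).

e^(-4)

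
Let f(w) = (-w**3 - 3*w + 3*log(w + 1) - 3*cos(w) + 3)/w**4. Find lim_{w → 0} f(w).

-7/8

Substitution gives 0/0; apply L'Hôpital's rule 4 times.
After differentiating numerator and denominator 4 times the quotient is (-3*cos(w) - 18/(w + 1)^4)/(24); at w = 0 this is -7/8.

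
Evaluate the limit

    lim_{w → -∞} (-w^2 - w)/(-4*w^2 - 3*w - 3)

Numerator and denominator both have degree 2.
Dividing every term by w^2, all lower-order terms vanish and the limit is the ratio of leading coefficients, -1/(-4) = 1/4.

1/4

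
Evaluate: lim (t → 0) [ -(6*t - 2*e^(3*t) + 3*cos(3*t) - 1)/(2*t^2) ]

45/4

Substitution gives 0/0 (the numerator vanishes to order 2).
Expand each term to order t^2: the coefficient of t^2 in 3·cos(3t) is -27/2 and in -2·e^(3t) is -9.
Lower-order terms cancel with the polynomial part, so the numerator is (-45/2)·t^2 + o(t^2), and the limit is (-45/2)/(-2) = 45/4.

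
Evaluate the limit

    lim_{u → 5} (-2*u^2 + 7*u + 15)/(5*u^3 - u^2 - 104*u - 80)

-13/261

At u = 5 both the top and bottom vanish — a removable singularity. Factoring out (u - 5) from each leaves (-2*u - 3)/(5*u^2 + 24*u + 16), which at u = 5 equals -13/261.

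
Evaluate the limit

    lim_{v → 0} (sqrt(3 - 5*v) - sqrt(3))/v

Substitution gives 0/0. Multiply numerator and denominator by the conjugate √(3 - 5v) + √3.
The numerator becomes (3 - 5v) − 3 = -5v, so the expression simplifies to -5/(√(3 - 5v) + √3).
Letting v → 0 gives -5/(2√3) = -5*√(3)/6.

-5*√(3)/6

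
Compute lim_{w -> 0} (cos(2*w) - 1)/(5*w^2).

Direct substitution gives 0/0.
Apply L'Hôpital: lim (-2*sin(2*w))/(10*w), still 0/0.
After 2 applications of L'Hôpital's rule the quotient is (-4*cos(2*w))/(10); substituting w = 0 gives -2/5.

-2/5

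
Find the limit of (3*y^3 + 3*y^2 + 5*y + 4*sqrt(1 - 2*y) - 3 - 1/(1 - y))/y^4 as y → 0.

Substitution gives 0/0 (the numerator vanishes to order 4).
Expand each term to order y^4: the coefficient of y^4 in 4·√(1 - 2y) is -5/2 and in −1/(1 - y) is -1.
Lower-order terms cancel with the polynomial part, so the numerator is (-7/2)·y^4 + o(y^4), and the limit is (-7/2)/(1) = -7/2.

-7/2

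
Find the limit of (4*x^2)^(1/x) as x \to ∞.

1

Base → ∞ and exponent → 0: an ∞^0 form.
Take logs: (1/x)·ln(4·x^2) = (ln 4 + 2·ln x)/x → 0.
So the limit is e^0 = 1.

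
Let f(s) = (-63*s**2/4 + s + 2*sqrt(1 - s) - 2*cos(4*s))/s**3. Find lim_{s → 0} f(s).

-1/8

Substitution gives 0/0 (the numerator vanishes to order 3).
Expand each term to order s^3: the coefficient of s^3 in 2·√(1 - s) is -1/8 and in -2·cos(4s) is 0.
Lower-order terms cancel with the polynomial part, so the numerator is (-1/8)·s^3 + o(s^3), and the limit is (-1/8)/(1) = -1/8.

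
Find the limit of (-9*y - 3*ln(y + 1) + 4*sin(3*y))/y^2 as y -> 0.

Substitution gives 0/0; apply L'Hôpital's rule 2 times.
After differentiating numerator and denominator 2 times the quotient is (-36*sin(3*y) + 3/(y + 1)^2)/(2); at y = 0 this is 3/2.

3/2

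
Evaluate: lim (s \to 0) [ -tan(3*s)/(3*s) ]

Substitution gives 0/0.
Since tan(u)/u → 1 as u → 0, tan(3s)/(3s) → 1 and the limit is 3/(-3) = -1.

-1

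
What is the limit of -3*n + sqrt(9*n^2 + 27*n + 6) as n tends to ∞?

This has the form ∞ − ∞. Multiply and divide by the conjugate √(9*n^2 + 27*n + 6) + 3n.
That gives (27n + 6) / (√(9*n^2 + 27*n + 6) + 3n).
Divide numerator and denominator by n: the limit is 27/(2·3) = 9/2.

9/2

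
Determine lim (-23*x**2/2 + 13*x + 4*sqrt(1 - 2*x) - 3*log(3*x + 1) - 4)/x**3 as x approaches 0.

Substitution gives 0/0 (the numerator vanishes to order 3).
Expand each term to order x^3: the coefficient of x^3 in -3·ln(1 + 3x) is -27 and in 4·√(1 - 2x) is -2.
Lower-order terms cancel with the polynomial part, so the numerator is (-29)·x^3 + o(x^3), and the limit is (-29)/(1) = -29.

-29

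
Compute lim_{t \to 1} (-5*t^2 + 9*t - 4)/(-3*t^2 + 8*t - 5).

-1/2

Direct substitution gives 0/0, so factor. Both numerator and denominator have (t - 1) as a factor.
After cancelling, the expression reduces to (4 - 5*t)/(5 - 3*t).
Substituting t = 1 gives -1/2.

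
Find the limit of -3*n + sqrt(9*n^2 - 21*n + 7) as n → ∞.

An ∞ − ∞ form. Rationalising with the conjugate, the difference becomes (-21n + 7) / (√(9*n^2 - 21*n + 7) + 3n).
For large n the denominator behaves like 2·3n, so the quotient tends to -21/6 = -7/2.

-7/2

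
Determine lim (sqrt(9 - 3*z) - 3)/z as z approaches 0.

Substitution gives 0/0. Multiply numerator and denominator by the conjugate √(9 - 3z) + √9.
The numerator becomes (9 - 3z) − 9 = -3z, so the expression simplifies to -3/(√(9 - 3z) + √9).
Letting z → 0 gives -3/(2√9) = -1/2.

-1/2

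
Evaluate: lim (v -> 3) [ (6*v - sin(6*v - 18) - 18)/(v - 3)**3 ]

Direct substitution gives 0/0.
Apply L'Hôpital: lim (6 - 6*cos(6*v - 18))/(3*(v - 3)^2), still 0/0.
Apply L'Hôpital: lim (36*sin(6*v - 18))/(6*v - 18), still 0/0.
After 3 applications of L'Hôpital's rule the quotient is (216*cos(6*v - 18))/(6); substituting v = 3 gives 36.

36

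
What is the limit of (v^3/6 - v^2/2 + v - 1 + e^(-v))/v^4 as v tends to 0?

Direct substitution gives 0/0.
Apply L'Hôpital: lim (v^2/2 - v + 1 - e^(-v))/(4*v^3), still 0/0.
Apply L'Hôpital: lim (v - 1 + e^(-v))/(12*v^2), still 0/0.
Apply L'Hôpital: lim (1 - e^(-v))/(24*v), still 0/0.
After 4 applications of L'Hôpital's rule the quotient is (e^(-v))/(24); substituting v = 0 gives 1/24.

1/24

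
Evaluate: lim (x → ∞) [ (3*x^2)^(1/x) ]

Base → ∞ and exponent → 0: an ∞^0 form.
Take logs: (1/x)·ln(3·x^2) = (ln 3 + 2·ln x)/x → 0.
So the limit is e^0 = 1.

1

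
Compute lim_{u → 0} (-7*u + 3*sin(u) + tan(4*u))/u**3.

125/6

Substitution gives 0/0; apply L'Hôpital's rule 3 times.
After differentiating numerator and denominator 3 times the quotient is (-3*cos(u) + 384*tan(4*u)^4 + 512*tan(4*u)^2 + 128)/(6); at u = 0 this is 125/6.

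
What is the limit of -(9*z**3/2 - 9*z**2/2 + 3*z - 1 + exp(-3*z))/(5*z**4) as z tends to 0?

Direct substitution gives 0/0.
Apply L'Hôpital: lim (27*z^2/2 - 9*z + 3 - 3*e^(-3*z))/(-20*z^3), still 0/0.
Apply L'Hôpital: lim (27*z - 9 + 9*e^(-3*z))/(-60*z^2), still 0/0.
Apply L'Hôpital: lim (27 - 27*e^(-3*z))/(-120*z), still 0/0.
After 4 applications of L'Hôpital's rule the quotient is (81*e^(-3*z))/(-120); substituting z = 0 gives -27/40.

-27/40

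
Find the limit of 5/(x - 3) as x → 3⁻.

-∞

As x → 3⁻, (x - 3) → 0⁻, so (x - 3)^1 → 0⁻ and 5/(x - 3)^1 → -∞.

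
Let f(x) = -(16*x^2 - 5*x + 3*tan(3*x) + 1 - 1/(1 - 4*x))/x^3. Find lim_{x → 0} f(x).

Substitution gives 0/0 (the numerator vanishes to order 3).
Expand each term to order x^3: the coefficient of x^3 in −1/(1 - 4x) is -64 and in 3·tan(3x) is 27.
Lower-order terms cancel with the polynomial part, so the numerator is (-37)·x^3 + o(x^3), and the limit is (-37)/(-1) = 37.

37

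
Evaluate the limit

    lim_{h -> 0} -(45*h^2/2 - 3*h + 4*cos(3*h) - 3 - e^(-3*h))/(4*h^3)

-9/8

Substitution gives 0/0 (the numerator vanishes to order 3).
Expand each term to order h^3: the coefficient of h^3 in 4·cos(3h) is 0 and in −e^(-3h) is 9/2.
Lower-order terms cancel with the polynomial part, so the numerator is (9/2)·h^3 + o(h^3), and the limit is (9/2)/(-4) = -9/8.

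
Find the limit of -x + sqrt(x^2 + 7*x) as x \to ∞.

An ∞ − ∞ form. Rationalising with the conjugate, the difference becomes (7x) / (√(x^2 + 7*x) + x).
For large x the denominator behaves like 2·x, so the quotient tends to 7/2 = 7/2.

7/2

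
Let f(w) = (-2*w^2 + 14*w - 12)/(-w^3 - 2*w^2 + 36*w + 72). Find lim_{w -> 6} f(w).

5/48

At w = 6 both the top and bottom vanish — a removable singularity. Factoring out (w - 6) from each leaves (2 - 2*w)/(-w^2 - 8*w - 12), which at w = 6 equals 5/48.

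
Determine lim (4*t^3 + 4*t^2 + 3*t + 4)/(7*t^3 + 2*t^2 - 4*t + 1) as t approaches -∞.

4/7

Numerator and denominator both have degree 3.
Dividing every term by t^3, all lower-order terms vanish and the limit is the ratio of leading coefficients, 4/(7) = 4/7.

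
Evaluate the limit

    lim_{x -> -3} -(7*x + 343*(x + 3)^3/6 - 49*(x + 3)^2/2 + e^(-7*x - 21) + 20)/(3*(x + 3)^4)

Direct substitution gives 0/0.
Apply L'Hôpital: lim (-49*x + 343*(x + 3)^2/2 - 7*e^(-7*x - 21) - 140)/(-12*(x + 3)^3), still 0/0.
Apply L'Hôpital: lim (343*x + 49*e^(-7*x - 21) + 980)/(-36*(x + 3)^2), still 0/0.
Apply L'Hôpital: lim (343 - 343*e^(-7*x - 21))/(-72*x - 216), still 0/0.
After 4 applications of L'Hôpital's rule the quotient is (2401*e^(-7*x - 21))/(-72); substituting x = -3 gives -2401/72.

-2401/72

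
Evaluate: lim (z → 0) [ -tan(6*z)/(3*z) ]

-2

Substitution gives 0/0.
Since tan(u)/u → 1 as u → 0, tan(6z)/(6z) → 1 and the limit is 6/(-3) = -2.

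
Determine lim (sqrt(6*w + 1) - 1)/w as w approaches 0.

3

A 0/0 form; rationalise with √(1 + 6w) + √1. This collapses the numerator to 6w, leaving 6/(√(1 + 6w) + √1) → 6/(2√1) = 3.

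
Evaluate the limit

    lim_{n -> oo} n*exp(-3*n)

0

Write as n^1/e^{3n}, an ∞/∞ form.
Exponential growth dominates any polynomial, so repeated L'Hôpital (or the standard result) gives 0.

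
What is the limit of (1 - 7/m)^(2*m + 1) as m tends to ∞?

Write it as [(1 - 7/m)^m]^(2) · (1 - 7/m)^(1). The bracketed term tends to e^(-7) and the second factor to 1, so the limit is e^(-14).

e^(-14)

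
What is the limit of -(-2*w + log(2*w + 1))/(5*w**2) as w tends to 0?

2/5

Direct substitution gives 0/0.
Apply L'Hôpital: lim (-2 + 2/(2*w + 1))/(-10*w), still 0/0.
After 2 applications of L'Hôpital's rule the quotient is (-4/(2*w + 1)^2)/(-10); substituting w = 0 gives 2/5.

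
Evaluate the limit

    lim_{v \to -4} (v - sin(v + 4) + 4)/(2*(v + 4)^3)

1/12

Direct substitution gives 0/0.
Apply L'Hôpital: lim (1 - cos(v + 4))/(6*(v + 4)^2), still 0/0.
Apply L'Hôpital: lim (sin(v + 4))/(12*v + 48), still 0/0.
After 3 applications of L'Hôpital's rule the quotient is (cos(v + 4))/(12); substituting v = -4 gives 1/12.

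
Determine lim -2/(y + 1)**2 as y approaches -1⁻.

-∞

As y → -1⁻, (y + 1) → 0⁻, so (y + 1)^2 → 0⁺ and -2/(y + 1)^2 → -∞.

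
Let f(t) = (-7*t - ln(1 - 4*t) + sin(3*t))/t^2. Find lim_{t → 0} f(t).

Substitution gives 0/0; apply L'Hôpital's rule 2 times.
After differentiating numerator and denominator 2 times the quotient is (-9*sin(3*t) + 16/(4*t - 1)^2)/(2); at t = 0 this is 8.

8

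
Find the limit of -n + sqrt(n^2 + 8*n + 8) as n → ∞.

This has the form ∞ − ∞. Multiply and divide by the conjugate √(n^2 + 8*n + 8) + n.
That gives (8n + 8) / (√(n^2 + 8*n + 8) + n).
Divide numerator and denominator by n: the limit is 8/(2·1) = 4.

4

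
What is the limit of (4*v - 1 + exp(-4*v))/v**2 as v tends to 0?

8

Direct substitution gives 0/0.
Apply L'Hôpital: lim (4 - 4*e^(-4*v))/(2*v), still 0/0.
After 2 applications of L'Hôpital's rule the quotient is (16*e^(-4*v))/(2); substituting v = 0 gives 8.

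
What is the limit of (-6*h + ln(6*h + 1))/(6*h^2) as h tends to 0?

-3

Direct substitution gives 0/0.
Apply L'Hôpital: lim (-6 + 6/(6*h + 1))/(12*h), still 0/0.
After 2 applications of L'Hôpital's rule the quotient is (-36/(6*h + 1)^2)/(12); substituting h = 0 gives -3.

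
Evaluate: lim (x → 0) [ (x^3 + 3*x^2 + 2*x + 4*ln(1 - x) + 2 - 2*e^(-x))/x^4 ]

Substitution gives 0/0; apply L'Hôpital's rule 4 times.
After differentiating numerator and denominator 4 times the quotient is (-2*e^(-x) - 24/(x - 1)^4)/(24); at x = 0 this is -13/12.

-13/12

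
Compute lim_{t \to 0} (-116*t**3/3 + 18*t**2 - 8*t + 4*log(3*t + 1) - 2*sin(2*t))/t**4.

-81

Substitution gives 0/0 (the numerator vanishes to order 4).
Expand each term to order t^4: the coefficient of t^4 in 4·ln(1 + 3t) is -81 and in -2·sin(2t) is 0.
Lower-order terms cancel with the polynomial part, so the numerator is (-81)·t^4 + o(t^4), and the limit is (-81)/(1) = -81.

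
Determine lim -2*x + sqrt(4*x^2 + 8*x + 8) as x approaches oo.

This has the form ∞ − ∞. Multiply and divide by the conjugate √(4*x^2 + 8*x + 8) + 2x.
That gives (8x + 8) / (√(4*x^2 + 8*x + 8) + 2x).
Divide numerator and denominator by x: the limit is 8/(2·2) = 2.

2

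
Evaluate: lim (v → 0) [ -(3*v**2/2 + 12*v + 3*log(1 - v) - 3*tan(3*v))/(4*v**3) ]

7

Substitution gives 0/0 (the numerator vanishes to order 3).
Expand each term to order v^3: the coefficient of v^3 in -3·tan(3v) is -27 and in 3·ln(1 - v) is -1.
Lower-order terms cancel with the polynomial part, so the numerator is (-28)·v^3 + o(v^3), and the limit is (-28)/(-4) = 7.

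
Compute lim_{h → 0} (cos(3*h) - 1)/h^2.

Direct substitution gives 0/0.
Apply L'Hôpital: lim (-3*sin(3*h))/(2*h), still 0/0.
After 2 applications of L'Hôpital's rule the quotient is (-9*cos(3*h))/(2); substituting h = 0 gives -9/2.

-9/2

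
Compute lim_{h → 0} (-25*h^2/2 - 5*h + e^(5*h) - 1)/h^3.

Direct substitution gives 0/0.
Apply L'Hôpital: lim (-25*h + 5*e^(5*h) - 5)/(3*h^2), still 0/0.
Apply L'Hôpital: lim (25*e^(5*h) - 25)/(6*h), still 0/0.
After 3 applications of L'Hôpital's rule the quotient is (125*e^(5*h))/(6); substituting h = 0 gives 125/6.

125/6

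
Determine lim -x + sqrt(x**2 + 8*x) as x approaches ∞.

An ∞ − ∞ form. Rationalising with the conjugate, the difference becomes (8x) / (√(x^2 + 8*x) + x).
For large x the denominator behaves like 2·x, so the quotient tends to 8/2 = 4.

4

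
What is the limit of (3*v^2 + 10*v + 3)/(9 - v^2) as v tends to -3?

-4/3

Direct substitution gives 0/0, so factor. Both numerator and denominator have (v + 3) as a factor.
After cancelling, the expression reduces to (3*v + 1)/(3 - v).
Substituting v = -3 gives -4/3.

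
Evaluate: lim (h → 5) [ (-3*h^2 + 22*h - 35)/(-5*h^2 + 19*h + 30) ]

Direct substitution gives 0/0, so factor. Both numerator and denominator have (h - 5) as a factor.
After cancelling, the expression reduces to (7 - 3*h)/(-5*h - 6).
Substituting h = 5 gives 8/31.

8/31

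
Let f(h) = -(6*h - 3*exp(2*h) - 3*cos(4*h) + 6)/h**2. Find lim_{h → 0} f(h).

Substitution gives 0/0 (the numerator vanishes to order 2).
Expand each term to order h^2: the coefficient of h^2 in -3·e^(2h) is -6 and in -3·cos(4h) is 24.
Lower-order terms cancel with the polynomial part, so the numerator is (18)·h^2 + o(h^2), and the limit is (18)/(-1) = -18.

-18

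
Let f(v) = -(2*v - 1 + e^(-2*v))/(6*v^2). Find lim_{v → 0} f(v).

Direct substitution gives 0/0.
Apply L'Hôpital: lim (2 - 2*e^(-2*v))/(-12*v), still 0/0.
After 2 applications of L'Hôpital's rule the quotient is (4*e^(-2*v))/(-12); substituting v = 0 gives -1/3.

-1/3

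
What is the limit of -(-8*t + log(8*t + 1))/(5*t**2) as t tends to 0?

Direct substitution gives 0/0.
Apply L'Hôpital: lim (-8 + 8/(8*t + 1))/(-10*t), still 0/0.
After 2 applications of L'Hôpital's rule the quotient is (-64/(8*t + 1)^2)/(-10); substituting t = 0 gives 32/5.

32/5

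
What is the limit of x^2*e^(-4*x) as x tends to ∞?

0

Write as x^2/e^{4x}, an ∞/∞ form.
Exponential growth dominates any polynomial, so repeated L'Hôpital (or the standard result) gives 0.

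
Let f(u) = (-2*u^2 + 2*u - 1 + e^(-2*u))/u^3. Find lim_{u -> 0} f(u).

-4/3

Direct substitution gives 0/0.
Apply L'Hôpital: lim (-4*u + 2 - 2*e^(-2*u))/(3*u^2), still 0/0.
Apply L'Hôpital: lim (-4 + 4*e^(-2*u))/(6*u), still 0/0.
After 3 applications of L'Hôpital's rule the quotient is (-8*e^(-2*u))/(6); substituting u = 0 gives -4/3.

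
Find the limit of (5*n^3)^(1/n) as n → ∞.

1

Base → ∞ and exponent → 0: an ∞^0 form.
Take logs: (1/n)·ln(5·n^3) = (ln 5 + 3·ln n)/n → 0.
So the limit is e^0 = 1.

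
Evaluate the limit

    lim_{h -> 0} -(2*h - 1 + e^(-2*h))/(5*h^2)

-2/5

Direct substitution gives 0/0.
Apply L'Hôpital: lim (2 - 2*e^(-2*h))/(-10*h), still 0/0.
After 2 applications of L'Hôpital's rule the quotient is (4*e^(-2*h))/(-10); substituting h = 0 gives -2/5.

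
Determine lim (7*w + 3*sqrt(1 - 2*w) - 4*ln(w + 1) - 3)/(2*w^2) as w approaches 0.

1/4

Substitution gives 0/0 (the numerator vanishes to order 2).
Expand each term to order w^2: the coefficient of w^2 in -4·ln(1 + w) is 2 and in 3·√(1 - 2w) is -3/2.
Lower-order terms cancel with the polynomial part, so the numerator is (1/2)·w^2 + o(w^2), and the limit is (1/2)/(2) = 1/4.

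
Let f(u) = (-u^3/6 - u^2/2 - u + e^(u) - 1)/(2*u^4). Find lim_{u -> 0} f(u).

1/48

Direct substitution gives 0/0.
Apply L'Hôpital: lim (-u^2/2 - u + e^(u) - 1)/(8*u^3), still 0/0.
Apply L'Hôpital: lim (-u + e^(u) - 1)/(24*u^2), still 0/0.
Apply L'Hôpital: lim (e^(u) - 1)/(48*u), still 0/0.
After 4 applications of L'Hôpital's rule the quotient is (e^(u))/(48); substituting u = 0 gives 1/48.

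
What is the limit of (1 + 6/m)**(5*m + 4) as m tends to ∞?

e^(30)

The base → 1 and the exponent → ∞: a 1^∞ form.
Take logarithms: (5m + 4)·ln(1 + 6/m). Since ln(1+u) ~ u for small u, this behaves like (5m)·(6/m) → 30.
So the limit is e^(30).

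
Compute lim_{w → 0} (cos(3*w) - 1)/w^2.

Direct substitution gives 0/0.
Apply L'Hôpital: lim (-3*sin(3*w))/(2*w), still 0/0.
After 2 applications of L'Hôpital's rule the quotient is (-9*cos(3*w))/(2); substituting w = 0 gives -9/2.

-9/2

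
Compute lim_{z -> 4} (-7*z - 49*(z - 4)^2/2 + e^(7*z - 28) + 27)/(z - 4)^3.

Direct substitution gives 0/0.
Apply L'Hôpital: lim (-49*z + 7*e^(7*z - 28) + 189)/(3*(z - 4)^2), still 0/0.
Apply L'Hôpital: lim (49*e^(7*z - 28) - 49)/(6*z - 24), still 0/0.
After 3 applications of L'Hôpital's rule the quotient is (343*e^(7*z - 28))/(6); substituting z = 4 gives 343/6.

343/6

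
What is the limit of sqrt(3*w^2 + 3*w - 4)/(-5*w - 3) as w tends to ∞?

-√(3)/5

For large |w|, √(3*w^2 + 3*w - 4) ≈ √3·|w| and the denominator ≈ -5w.
Since w → +∞, |w| = w, giving √3/(-5) = -√(3)/5.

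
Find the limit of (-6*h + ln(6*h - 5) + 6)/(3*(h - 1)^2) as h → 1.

-6

Direct substitution gives 0/0.
Apply L'Hôpital: lim (-6 + 6/(6*h - 5))/(6*h - 6), still 0/0.
After 2 applications of L'Hôpital's rule the quotient is (-36/(6*h - 5)^2)/(6); substituting h = 1 gives -6.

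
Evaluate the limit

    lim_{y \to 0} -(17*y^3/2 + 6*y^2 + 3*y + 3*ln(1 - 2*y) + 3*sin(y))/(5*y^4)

12/5

Substitution gives 0/0 (the numerator vanishes to order 4).
Expand each term to order y^4: the coefficient of y^4 in 3·sin(y) is 0 and in 3·ln(1 - 2y) is -12.
Lower-order terms cancel with the polynomial part, so the numerator is (-12)·y^4 + o(y^4), and the limit is (-12)/(-5) = 12/5.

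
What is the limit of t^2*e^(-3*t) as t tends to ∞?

0

Write as t^2/e^{3t}, an ∞/∞ form.
Exponential growth dominates any polynomial, so repeated L'Hôpital (or the standard result) gives 0.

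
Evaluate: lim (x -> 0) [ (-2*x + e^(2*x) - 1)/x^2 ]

Direct substitution gives 0/0.
Apply L'Hôpital: lim (2*e^(2*x) - 2)/(2*x), still 0/0.
After 2 applications of L'Hôpital's rule the quotient is (4*e^(2*x))/(2); substituting x = 0 gives 2.

2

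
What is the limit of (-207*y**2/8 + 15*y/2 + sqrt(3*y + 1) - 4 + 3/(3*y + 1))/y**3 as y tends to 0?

Substitution gives 0/0 (the numerator vanishes to order 3).
Expand each term to order y^3: the coefficient of y^3 in 3·1/(1 + 3y) is -81 and in √(1 + 3y) is 27/16.
Lower-order terms cancel with the polynomial part, so the numerator is (-1269/16)·y^3 + o(y^3), and the limit is (-1269/16)/(1) = -1269/16.

-1269/16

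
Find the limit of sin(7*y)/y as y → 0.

Substitution gives 0/0.
Write it as (7)·sin(7y)/(7y); since sin(u)/u → 1, the limit is 7.

7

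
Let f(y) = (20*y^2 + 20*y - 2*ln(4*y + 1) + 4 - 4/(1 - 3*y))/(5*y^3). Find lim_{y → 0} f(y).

Substitution gives 0/0; apply L'Hôpital's rule 3 times.
After differentiating numerator and denominator 3 times the quotient is (-256/(4*y + 1)^3 - 648/(3*y - 1)^4)/(30); at y = 0 this is -452/15.

-452/15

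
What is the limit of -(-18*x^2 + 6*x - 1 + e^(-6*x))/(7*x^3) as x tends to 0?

Direct substitution gives 0/0.
Apply L'Hôpital: lim (-36*x + 6 - 6*e^(-6*x))/(-21*x^2), still 0/0.
Apply L'Hôpital: lim (-36 + 36*e^(-6*x))/(-42*x), still 0/0.
After 3 applications of L'Hôpital's rule the quotient is (-216*e^(-6*x))/(-42); substituting x = 0 gives 36/7.

36/7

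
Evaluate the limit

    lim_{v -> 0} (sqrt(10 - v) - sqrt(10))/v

A 0/0 form; rationalise with √(10 - v) + √10. This collapses the numerator to -v, leaving -1/(√(10 - v) + √10) → -1/(2√10) = -√(10)/20.

-√(10)/20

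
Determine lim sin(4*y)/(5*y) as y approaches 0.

Substitution gives 0/0.
Write it as (4/5)·sin(4y)/(4y); since sin(u)/u → 1, the limit is 4/5.

4/5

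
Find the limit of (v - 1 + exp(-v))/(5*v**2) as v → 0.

1/10

Direct substitution gives 0/0.
Apply L'Hôpital: lim (1 - e^(-v))/(10*v), still 0/0.
After 2 applications of L'Hôpital's rule the quotient is (e^(-v))/(10); substituting v = 0 gives 1/10.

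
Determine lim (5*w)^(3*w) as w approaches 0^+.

Base → 0⁺ and exponent → 0⁺: a 0^0 form.
Take logs: 3w·ln(5w). This is 0·(−∞); rewriting as ln(5w)/(1/(3w)) and applying L'Hôpital gives 0.
Hence the limit is e^0 = 1.

1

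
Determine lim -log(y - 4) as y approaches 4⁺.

∞

As y → 4⁺, y - 4 → 0⁺ and ln(y - 4) → −∞.
Multiplying by -1 gives ∞.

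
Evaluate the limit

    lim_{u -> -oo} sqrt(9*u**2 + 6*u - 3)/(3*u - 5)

For large |u|, √(9*u^2 + 6*u - 3) ≈ √9·|u| and the denominator ≈ 3u.
Since u → −∞, |u| = −u, giving −√9/(3) = -1.

-1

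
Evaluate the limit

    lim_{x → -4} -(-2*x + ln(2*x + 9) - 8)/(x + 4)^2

2

Direct substitution gives 0/0.
Apply L'Hôpital: lim (-2 + 2/(2*x + 9))/(-2*x - 8), still 0/0.
After 2 applications of L'Hôpital's rule the quotient is (-4/(2*x + 9)^2)/(-2); substituting x = -4 gives 2.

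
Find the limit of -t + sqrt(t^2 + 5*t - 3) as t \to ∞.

5/2

An ∞ − ∞ form. Rationalising with the conjugate, the difference becomes (5t - 3) / (√(t^2 + 5*t - 3) + t).
For large t the denominator behaves like 2·t, so the quotient tends to 5/2 = 5/2.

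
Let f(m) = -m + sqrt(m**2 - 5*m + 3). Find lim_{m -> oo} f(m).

-5/2

An ∞ − ∞ form. Rationalising with the conjugate, the difference becomes (-5m + 3) / (√(m^2 - 5*m + 3) + m).
For large m the denominator behaves like 2·m, so the quotient tends to -5/2 = -5/2.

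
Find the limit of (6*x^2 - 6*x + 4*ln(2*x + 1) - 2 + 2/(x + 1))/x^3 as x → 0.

26/3

Substitution gives 0/0 (the numerator vanishes to order 3).
Expand each term to order x^3: the coefficient of x^3 in 2·1/(1 + x) is -2 and in 4·ln(1 + 2x) is 32/3.
Lower-order terms cancel with the polynomial part, so the numerator is (26/3)·x^3 + o(x^3), and the limit is (26/3)/(1) = 26/3.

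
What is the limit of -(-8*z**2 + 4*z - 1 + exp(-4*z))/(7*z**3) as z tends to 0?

Direct substitution gives 0/0.
Apply L'Hôpital: lim (-16*z + 4 - 4*e^(-4*z))/(-21*z^2), still 0/0.
Apply L'Hôpital: lim (-16 + 16*e^(-4*z))/(-42*z), still 0/0.
After 3 applications of L'Hôpital's rule the quotient is (-64*e^(-4*z))/(-42); substituting z = 0 gives 32/21.

32/21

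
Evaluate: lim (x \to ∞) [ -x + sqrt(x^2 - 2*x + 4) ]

-1

This has the form ∞ − ∞. Multiply and divide by the conjugate √(x^2 - 2*x + 4) + x.
That gives (-2x + 4) / (√(x^2 - 2*x + 4) + x).
Divide numerator and denominator by x: the limit is -2/(2·1) = -1.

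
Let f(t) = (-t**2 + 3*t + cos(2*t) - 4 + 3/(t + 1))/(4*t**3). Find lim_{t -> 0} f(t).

-3/4

Substitution gives 0/0; apply L'Hôpital's rule 3 times.
After differentiating numerator and denominator 3 times the quotient is (8*sin(2*t) - 18/(t + 1)^4)/(24); at t = 0 this is -3/4.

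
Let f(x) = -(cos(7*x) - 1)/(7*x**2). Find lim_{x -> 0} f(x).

Direct substitution gives 0/0.
Apply L'Hôpital: lim (-7*sin(7*x))/(-14*x), still 0/0.
After 2 applications of L'Hôpital's rule the quotient is (-49*cos(7*x))/(-14); substituting x = 0 gives 7/2.

7/2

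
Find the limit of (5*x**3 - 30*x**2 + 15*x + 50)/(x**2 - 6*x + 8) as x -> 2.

45/2

Since x = 2 makes numerator and denominator zero, (x - 2) divides both.
Cancelling it gives (5*x^2 - 20*x - 25)/(x - 4); now plug in x = 2 to get 45/2.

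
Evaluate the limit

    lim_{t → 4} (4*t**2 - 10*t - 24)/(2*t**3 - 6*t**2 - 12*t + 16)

Direct substitution gives 0/0, so factor. Both numerator and denominator have (t - 4) as a factor.
After cancelling, the expression reduces to (4*t + 6)/(2*t^2 + 2*t - 4).
Substituting t = 4 gives 11/18.

11/18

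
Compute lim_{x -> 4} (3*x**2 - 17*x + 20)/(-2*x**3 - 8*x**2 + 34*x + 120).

At x = 4 both the top and bottom vanish — a removable singularity. Factoring out (x - 4) from each leaves (3*x - 5)/(-2*x^2 - 16*x - 30), which at x = 4 equals -1/18.

-1/18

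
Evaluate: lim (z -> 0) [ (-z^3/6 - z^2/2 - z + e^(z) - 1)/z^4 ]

1/24

Direct substitution gives 0/0.
Apply L'Hôpital: lim (-z^2/2 - z + e^(z) - 1)/(4*z^3), still 0/0.
Apply L'Hôpital: lim (-z + e^(z) - 1)/(12*z^2), still 0/0.
Apply L'Hôpital: lim (e^(z) - 1)/(24*z), still 0/0.
After 4 applications of L'Hôpital's rule the quotient is (e^(z))/(24); substituting z = 0 gives 1/24.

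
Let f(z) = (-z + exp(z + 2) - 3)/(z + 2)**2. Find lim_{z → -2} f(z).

Direct substitution gives 0/0.
Apply L'Hôpital: lim (e^(z + 2) - 1)/(2*z + 4), still 0/0.
After 2 applications of L'Hôpital's rule the quotient is (e^(z + 2))/(2); substituting z = -2 gives 1/2.

1/2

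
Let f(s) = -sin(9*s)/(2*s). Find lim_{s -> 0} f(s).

Substitution gives 0/0.
Write it as (9/(-2))·sin(9s)/(9s); since sin(u)/u → 1, the limit is -9/2.

-9/2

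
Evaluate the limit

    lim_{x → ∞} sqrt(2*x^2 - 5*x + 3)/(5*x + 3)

For large |x|, √(2*x^2 - 5*x + 3) ≈ √2·|x| and the denominator ≈ 5x.
Since x → +∞, |x| = x, giving √2/(5) = √(2)/5.

√(2)/5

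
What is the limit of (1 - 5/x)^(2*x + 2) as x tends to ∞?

e^(-10)

Let L be the limit and take ln: ln L = lim (2x + 2)·ln(1 - 5/x) = lim (2x + 2)·(-5/x + O(1/x²)) = -10.
Hence L = e^(-10).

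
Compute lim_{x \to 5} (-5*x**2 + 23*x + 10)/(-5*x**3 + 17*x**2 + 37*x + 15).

9/56

At x = 5 both the top and bottom vanish — a removable singularity. Factoring out (x - 5) from each leaves (-5*x - 2)/(-5*x^2 - 8*x - 3), which at x = 5 equals 9/56.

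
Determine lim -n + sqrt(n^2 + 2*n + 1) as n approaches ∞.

An ∞ − ∞ form. Rationalising with the conjugate, the difference becomes (2n + 1) / (√(n^2 + 2*n + 1) + n).
For large n the denominator behaves like 2·n, so the quotient tends to 2/2 = 1.

1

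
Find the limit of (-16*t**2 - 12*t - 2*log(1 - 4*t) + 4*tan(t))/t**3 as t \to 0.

Substitution gives 0/0; apply L'Hôpital's rule 3 times.
After differentiating numerator and denominator 3 times the quotient is (24*tan(t)^2/cos(t)^2 + 8/cos(t)^2 - 256/(4*t - 1)^3)/(6); at t = 0 this is 44.

44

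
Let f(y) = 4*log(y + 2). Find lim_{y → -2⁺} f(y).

-∞

As y → -2⁺, y + 2 → 0⁺ and ln(y + 2) → −∞.
Multiplying by 4 gives -∞.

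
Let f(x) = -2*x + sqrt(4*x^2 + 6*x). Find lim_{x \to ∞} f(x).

3/2

An ∞ − ∞ form. Rationalising with the conjugate, the difference becomes (6x) / (√(4*x^2 + 6*x) + 2x).
For large x the denominator behaves like 2·2x, so the quotient tends to 6/4 = 3/2.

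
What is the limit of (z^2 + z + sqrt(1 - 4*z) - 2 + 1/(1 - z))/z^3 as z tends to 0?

-3

Substitution gives 0/0 (the numerator vanishes to order 3).
Expand each term to order z^3: the coefficient of z^3 in 1/(1 - z) is 1 and in √(1 - 4z) is -4.
Lower-order terms cancel with the polynomial part, so the numerator is (-3)·z^3 + o(z^3), and the limit is (-3)/(1) = -3.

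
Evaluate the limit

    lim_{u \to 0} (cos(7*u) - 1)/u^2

Direct substitution gives 0/0.
Apply L'Hôpital: lim (-7*sin(7*u))/(2*u), still 0/0.
After 2 applications of L'Hôpital's rule the quotient is (-49*cos(7*u))/(2); substituting u = 0 gives -49/2.

-49/2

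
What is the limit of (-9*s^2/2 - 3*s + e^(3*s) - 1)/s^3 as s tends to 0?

Direct substitution gives 0/0.
Apply L'Hôpital: lim (-9*s + 3*e^(3*s) - 3)/(3*s^2), still 0/0.
Apply L'Hôpital: lim (9*e^(3*s) - 9)/(6*s), still 0/0.
After 3 applications of L'Hôpital's rule the quotient is (27*e^(3*s))/(6); substituting s = 0 gives 9/2.

9/2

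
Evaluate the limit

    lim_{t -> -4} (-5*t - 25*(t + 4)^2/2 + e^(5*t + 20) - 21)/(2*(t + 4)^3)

Direct substitution gives 0/0.
Apply L'Hôpital: lim (-25*t + 5*e^(5*t + 20) - 105)/(6*(t + 4)^2), still 0/0.
Apply L'Hôpital: lim (25*e^(5*t + 20) - 25)/(12*t + 48), still 0/0.
After 3 applications of L'Hôpital's rule the quotient is (125*e^(5*t + 20))/(12); substituting t = -4 gives 125/12.

125/12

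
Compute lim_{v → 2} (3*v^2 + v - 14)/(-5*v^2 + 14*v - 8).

At v = 2 both the top and bottom vanish — a removable singularity. Factoring out (v - 2) from each leaves (3*v + 7)/(4 - 5*v), which at v = 2 equals -13/6.

-13/6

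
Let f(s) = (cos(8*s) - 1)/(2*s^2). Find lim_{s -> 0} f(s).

-16

Direct substitution gives 0/0.
Apply L'Hôpital: lim (-8*sin(8*s))/(4*s), still 0/0.
After 2 applications of L'Hôpital's rule the quotient is (-64*cos(8*s))/(4); substituting s = 0 gives -16.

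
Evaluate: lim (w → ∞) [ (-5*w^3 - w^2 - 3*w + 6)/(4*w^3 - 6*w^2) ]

-5/4

Numerator and denominator both have degree 3.
Dividing every term by w^3, all lower-order terms vanish and the limit is the ratio of leading coefficients, -5/(4) = -5/4.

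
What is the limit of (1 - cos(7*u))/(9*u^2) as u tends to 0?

Substitution gives 0/0.
Use (1 − cos θ)/θ² → 1/2 with θ = 7u: the limit is 7²/(2·9) = 49/18.

49/18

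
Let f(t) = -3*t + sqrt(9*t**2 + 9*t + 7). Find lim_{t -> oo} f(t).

3/2

An ∞ − ∞ form. Rationalising with the conjugate, the difference becomes (9t + 7) / (√(9*t^2 + 9*t + 7) + 3t).
For large t the denominator behaves like 2·3t, so the quotient tends to 9/6 = 3/2.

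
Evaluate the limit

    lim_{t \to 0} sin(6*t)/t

Substitution gives 0/0.
Write it as (6)·sin(6t)/(6t); since sin(u)/u → 1, the limit is 6.

6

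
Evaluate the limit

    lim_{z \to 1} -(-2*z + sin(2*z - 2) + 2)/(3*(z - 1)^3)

4/9

Direct substitution gives 0/0.
Apply L'Hôpital: lim (2*cos(2*z - 2) - 2)/(-9*(z - 1)^2), still 0/0.
Apply L'Hôpital: lim (-4*sin(2*z - 2))/(18 - 18*z), still 0/0.
After 3 applications of L'Hôpital's rule the quotient is (-8*cos(2*z - 2))/(-18); substituting z = 1 gives 4/9.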